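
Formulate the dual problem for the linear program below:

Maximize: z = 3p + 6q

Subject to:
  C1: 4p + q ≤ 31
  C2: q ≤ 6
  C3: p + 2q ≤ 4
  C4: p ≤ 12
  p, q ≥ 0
Minimize: z = 31y1 + 6y2 + 4y3 + 12y4

Subject to:
  C1: -4y1 - y3 - y4 ≤ -3
  C2: -y1 - y2 - 2y3 ≤ -6
  y1, y2, y3, y4 ≥ 0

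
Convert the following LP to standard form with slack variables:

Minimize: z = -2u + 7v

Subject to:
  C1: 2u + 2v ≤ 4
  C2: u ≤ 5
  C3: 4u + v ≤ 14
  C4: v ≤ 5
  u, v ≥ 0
min z = -2u + 7v

s.t.
  2u + 2v + s1 = 4
  u + s2 = 5
  4u + v + s3 = 14
  v + s4 = 5
  u, v, s1, s2, s3, s4 ≥ 0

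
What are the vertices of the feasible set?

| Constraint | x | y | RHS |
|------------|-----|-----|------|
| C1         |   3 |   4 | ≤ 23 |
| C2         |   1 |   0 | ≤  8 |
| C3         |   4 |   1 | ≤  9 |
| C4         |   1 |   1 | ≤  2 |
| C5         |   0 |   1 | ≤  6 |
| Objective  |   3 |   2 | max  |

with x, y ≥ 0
Each vertex is the intersection of two constraint boundaries that also satisfies all remaining constraints:
  x = 0 and y = 0 → (0, 0)
  x + y = 2 and y = 0 → (2, 0)
  x + y = 2 and x = 0 → (0, 2)

Vertices: (0, 0), (2, 0), (0, 2)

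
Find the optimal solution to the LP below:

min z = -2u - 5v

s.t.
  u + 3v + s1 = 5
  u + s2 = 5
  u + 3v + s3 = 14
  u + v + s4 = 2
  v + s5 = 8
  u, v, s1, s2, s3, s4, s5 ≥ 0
u = 0.5, v = 1.5, z = -8.5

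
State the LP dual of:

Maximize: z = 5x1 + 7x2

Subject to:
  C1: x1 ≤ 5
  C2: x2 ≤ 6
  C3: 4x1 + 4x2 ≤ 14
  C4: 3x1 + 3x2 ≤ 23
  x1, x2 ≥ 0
Minimize: z = 5y1 + 6y2 + 14y3 + 23y4

Subject to:
  C1: -y1 - 4y3 - 3y4 ≤ -5
  C2: -y2 - 4y3 - 3y4 ≤ -7
  y1, y2, y3, y4 ≥ 0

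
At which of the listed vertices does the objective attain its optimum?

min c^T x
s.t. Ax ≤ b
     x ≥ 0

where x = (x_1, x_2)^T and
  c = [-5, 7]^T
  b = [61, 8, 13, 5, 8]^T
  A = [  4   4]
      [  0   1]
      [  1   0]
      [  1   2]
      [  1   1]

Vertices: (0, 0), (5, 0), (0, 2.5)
Evaluating z = -5x_1 + 7x_2 at each vertex:
  (0, 0): z = 0
  (5, 0): z = -25
  (0, 2.5): z = 17.5

The smallest value is z = -25, attained at (5, 0).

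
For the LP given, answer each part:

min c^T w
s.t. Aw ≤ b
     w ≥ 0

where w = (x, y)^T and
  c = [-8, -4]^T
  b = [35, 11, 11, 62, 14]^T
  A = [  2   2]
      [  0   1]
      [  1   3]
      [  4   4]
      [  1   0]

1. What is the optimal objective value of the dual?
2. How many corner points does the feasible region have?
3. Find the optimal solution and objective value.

1. -88 (by strong duality, equal to the primal optimum)
2. 3
3. x = 11, y = 0, z = -88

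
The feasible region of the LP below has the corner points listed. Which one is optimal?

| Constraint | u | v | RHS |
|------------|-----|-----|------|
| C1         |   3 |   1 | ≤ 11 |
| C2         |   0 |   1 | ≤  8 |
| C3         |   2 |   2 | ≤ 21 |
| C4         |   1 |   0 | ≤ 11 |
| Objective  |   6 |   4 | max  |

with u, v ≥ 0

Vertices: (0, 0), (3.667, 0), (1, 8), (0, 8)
Evaluating z = 6u + 4v at each vertex:
  (0, 0): z = 0
  (3.667, 0): z = 22
  (1, 8): z = 38
  (0, 8): z = 32

The largest value is z = 38, attained at (1, 8).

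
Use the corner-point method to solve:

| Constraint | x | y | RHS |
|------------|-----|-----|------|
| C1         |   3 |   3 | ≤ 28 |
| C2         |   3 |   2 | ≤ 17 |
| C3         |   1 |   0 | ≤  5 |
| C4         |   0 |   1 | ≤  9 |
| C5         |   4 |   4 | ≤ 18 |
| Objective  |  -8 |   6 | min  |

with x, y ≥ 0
Each vertex is the intersection of two constraint boundaries that also satisfies all remaining constraints:
  x = 0 and y = 0 → (0, 0)
  4x + 4y = 18 and y = 0 → (4.5, 0)
  4x + 4y = 18 and x = 0 → (0, 4.5)

Evaluating z = -8x + 6y at each vertex:
  (0, 0): z = 0
  (4.5, 0): z = -36
  (0, 4.5): z = 27

The minimum is at (4.5, 0) with z = -36.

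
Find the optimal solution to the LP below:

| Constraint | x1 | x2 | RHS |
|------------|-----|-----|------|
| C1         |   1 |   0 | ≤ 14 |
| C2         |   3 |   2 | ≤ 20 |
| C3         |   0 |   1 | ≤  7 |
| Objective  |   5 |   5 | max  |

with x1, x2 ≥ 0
Each vertex is the intersection of two constraint boundaries that also satisfies all remaining constraints:
  x1 = 0 and x2 = 0 → (0, 0)
  3x1 + 2x2 = 20 and x2 = 0 → (6.667, 0)
  3x1 + 2x2 = 20 and x2 = 7 → (2, 7)
  x2 = 7 and x1 = 0 → (0, 7)

Evaluating z = 5x1 + 5x2 at each vertex:
  (0, 0): z = 0
  (6.667, 0): z = 33.33
  (2, 7): z = 45
  (0, 7): z = 35

The maximum is at (2, 7) with z = 45.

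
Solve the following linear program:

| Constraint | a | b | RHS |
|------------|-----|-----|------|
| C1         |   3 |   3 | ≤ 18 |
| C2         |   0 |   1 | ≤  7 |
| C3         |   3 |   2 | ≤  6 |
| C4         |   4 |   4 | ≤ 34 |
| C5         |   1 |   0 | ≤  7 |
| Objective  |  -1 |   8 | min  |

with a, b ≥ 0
a = 2, b = 0, z = -2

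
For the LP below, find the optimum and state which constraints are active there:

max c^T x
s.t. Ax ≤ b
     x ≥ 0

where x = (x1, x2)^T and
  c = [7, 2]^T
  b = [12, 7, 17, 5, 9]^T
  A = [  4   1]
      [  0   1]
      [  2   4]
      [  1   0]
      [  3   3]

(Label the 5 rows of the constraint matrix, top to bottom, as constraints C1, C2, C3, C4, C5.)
Optimal: x1 = 3, x2 = 0
Slack at optimum:
  C1: slack = 0 (binding)
  C2: slack = 7
  C3: slack = 11
  C4: slack = 2
  C5: slack = 0 (binding)
  x1 ≥ 0: x1 = 3
  x2 ≥ 0: x2 = 0 (binding)
Binding constraints: C1, C5, x2 ≥ 0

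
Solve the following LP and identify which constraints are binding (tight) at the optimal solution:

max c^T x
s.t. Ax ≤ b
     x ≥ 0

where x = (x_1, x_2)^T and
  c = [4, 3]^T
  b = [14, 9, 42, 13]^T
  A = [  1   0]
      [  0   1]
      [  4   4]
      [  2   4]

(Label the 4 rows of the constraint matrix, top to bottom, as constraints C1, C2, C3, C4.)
Optimal: x_1 = 6.5, x_2 = 0
Slack at optimum:
  C1: slack = 7.5
  C2: slack = 9
  C3: slack = 16
  C4: slack = 0 (binding)
  x_1 ≥ 0: x_1 = 6.5
  x_2 ≥ 0: x_2 = 0 (binding)
Binding constraints: C4, x_2 ≥ 0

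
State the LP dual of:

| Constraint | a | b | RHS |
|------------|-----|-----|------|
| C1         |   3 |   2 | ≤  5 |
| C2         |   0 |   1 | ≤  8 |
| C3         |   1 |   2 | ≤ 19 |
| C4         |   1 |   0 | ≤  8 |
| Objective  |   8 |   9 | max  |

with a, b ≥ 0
Minimize: z = 5y1 + 8y2 + 19y3 + 8y4

Subject to:
  C1: -3y1 - y3 - y4 ≤ -8
  C2: -2y1 - y2 - 2y3 ≤ -9
  y1, y2, y3, y4 ≥ 0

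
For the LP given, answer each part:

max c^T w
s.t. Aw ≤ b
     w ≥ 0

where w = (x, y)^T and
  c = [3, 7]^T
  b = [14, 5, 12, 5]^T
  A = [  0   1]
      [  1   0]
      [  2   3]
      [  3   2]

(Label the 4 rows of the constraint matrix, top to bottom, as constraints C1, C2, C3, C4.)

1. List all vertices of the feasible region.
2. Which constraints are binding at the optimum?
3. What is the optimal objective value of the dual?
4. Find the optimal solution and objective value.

1. (0, 0), (1.667, 0), (0, 2.5)
2. C4, x ≥ 0
3. 17.5 (by strong duality, equal to the primal optimum)
4. x = 0, y = 2.5, z = 17.5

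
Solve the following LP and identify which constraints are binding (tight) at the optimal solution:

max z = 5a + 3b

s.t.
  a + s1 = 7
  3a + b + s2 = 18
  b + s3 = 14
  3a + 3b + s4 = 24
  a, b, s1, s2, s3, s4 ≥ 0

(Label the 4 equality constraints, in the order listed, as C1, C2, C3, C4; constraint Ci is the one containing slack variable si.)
Optimal: a = 5, b = 3
Slack at optimum:
  C1: slack = 2
  C2: slack = 0 (binding)
  C3: slack = 11
  C4: slack = 0 (binding)
  a ≥ 0: a = 5
  b ≥ 0: b = 3
Binding constraints: C2, C4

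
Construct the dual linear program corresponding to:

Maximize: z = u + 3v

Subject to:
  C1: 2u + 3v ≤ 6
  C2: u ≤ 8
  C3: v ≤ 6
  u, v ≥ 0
Minimize: z = 6y1 + 8y2 + 6y3

Subject to:
  C1: -2y1 - y2 ≤ -1
  C2: -3y1 - y3 ≤ -3
  y1, y2, y3 ≥ 0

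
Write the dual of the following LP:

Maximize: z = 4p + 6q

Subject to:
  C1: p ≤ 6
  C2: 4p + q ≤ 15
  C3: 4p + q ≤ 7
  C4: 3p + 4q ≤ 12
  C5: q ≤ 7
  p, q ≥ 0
Minimize: z = 6y1 + 15y2 + 7y3 + 12y4 + 7y5

Subject to:
  C1: -y1 - 4y2 - 4y3 - 3y4 ≤ -4
  C2: -y2 - y3 - 4y4 - y5 ≤ -6
  y1, y2, y3, y4, y5 ≥ 0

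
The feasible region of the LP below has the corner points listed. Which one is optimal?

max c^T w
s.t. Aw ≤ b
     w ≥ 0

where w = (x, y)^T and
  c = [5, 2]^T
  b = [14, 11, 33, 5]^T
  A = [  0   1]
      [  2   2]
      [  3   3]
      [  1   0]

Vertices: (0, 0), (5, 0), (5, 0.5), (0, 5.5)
(5, 0.5) with z = 26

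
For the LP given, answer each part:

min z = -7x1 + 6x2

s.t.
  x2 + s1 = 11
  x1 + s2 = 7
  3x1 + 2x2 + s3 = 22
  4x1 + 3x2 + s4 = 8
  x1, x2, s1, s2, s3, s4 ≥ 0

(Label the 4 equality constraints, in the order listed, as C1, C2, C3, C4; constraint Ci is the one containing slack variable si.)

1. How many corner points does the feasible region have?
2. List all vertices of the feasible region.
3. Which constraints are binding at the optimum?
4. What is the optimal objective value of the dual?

1. 3
2. (0, 0), (2, 0), (0, 2.667)
3. C4, x2 ≥ 0
4. -14 (by strong duality, equal to the primal optimum)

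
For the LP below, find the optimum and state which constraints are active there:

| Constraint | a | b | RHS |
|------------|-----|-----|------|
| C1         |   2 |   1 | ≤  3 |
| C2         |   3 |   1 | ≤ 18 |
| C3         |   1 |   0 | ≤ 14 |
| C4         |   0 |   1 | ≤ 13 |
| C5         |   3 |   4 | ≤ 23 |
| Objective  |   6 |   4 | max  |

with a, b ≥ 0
Optimal: a = 0, b = 3
Binding: C1, a ≥ 0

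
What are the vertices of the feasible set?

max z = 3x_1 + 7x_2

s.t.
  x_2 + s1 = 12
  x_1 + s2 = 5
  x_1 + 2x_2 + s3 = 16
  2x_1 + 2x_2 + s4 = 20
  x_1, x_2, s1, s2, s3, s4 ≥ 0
Each vertex is the intersection of two constraint boundaries that also satisfies all remaining constraints:
  x_1 = 0 and x_2 = 0 → (0, 0)
  x_1 = 5 and x_2 = 0 → (5, 0)
  x_1 = 5 and 2x_1 + 2x_2 = 20 → (5, 5)
  x_1 + 2x_2 = 16 and 2x_1 + 2x_2 = 20 → (4, 6)
  x_1 + 2x_2 = 16 and x_1 = 0 → (0, 8)

Vertices: (0, 0), (5, 0), (5, 5), (4, 6), (0, 8)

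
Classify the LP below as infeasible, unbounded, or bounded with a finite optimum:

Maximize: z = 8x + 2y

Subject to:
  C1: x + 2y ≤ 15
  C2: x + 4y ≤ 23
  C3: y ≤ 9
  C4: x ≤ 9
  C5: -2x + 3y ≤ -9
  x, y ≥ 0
The point (9, 3) satisfies every constraint, so the LP is feasible; the constraints give x ≤ 9 and y ≤ 9, which with x, y ≥ 0 keep the feasible region inside a bounded box. A feasible, bounded LP attains a finite optimum at a vertex.

Feasible with finite optimum z* = 78 at (9, 3).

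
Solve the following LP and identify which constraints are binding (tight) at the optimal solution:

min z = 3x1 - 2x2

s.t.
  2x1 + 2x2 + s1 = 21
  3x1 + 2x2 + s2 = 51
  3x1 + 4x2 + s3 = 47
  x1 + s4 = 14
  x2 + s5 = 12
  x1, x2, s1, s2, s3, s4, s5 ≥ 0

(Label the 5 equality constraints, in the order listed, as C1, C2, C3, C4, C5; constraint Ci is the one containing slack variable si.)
Optimal: x1 = 0, x2 = 10.5
Slack at optimum:
  C1: slack = 0 (binding)
  C2: slack = 30
  C3: slack = 5
  C4: slack = 14
  C5: slack = 1.5
  x1 ≥ 0: x1 = 0 (binding)
  x2 ≥ 0: x2 = 10.5
Binding constraints: C1, x1 ≥ 0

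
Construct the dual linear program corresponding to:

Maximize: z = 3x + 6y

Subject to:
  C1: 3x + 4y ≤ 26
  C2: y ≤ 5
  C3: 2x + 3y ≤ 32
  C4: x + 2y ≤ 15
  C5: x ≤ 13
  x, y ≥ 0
Minimize: z = 26y1 + 5y2 + 32y3 + 15y4 + 13y5

Subject to:
  C1: -3y1 - 2y3 - y4 - y5 ≤ -3
  C2: -4y1 - y2 - 3y3 - 2y4 ≤ -6
  y1, y2, y3, y4, y5 ≥ 0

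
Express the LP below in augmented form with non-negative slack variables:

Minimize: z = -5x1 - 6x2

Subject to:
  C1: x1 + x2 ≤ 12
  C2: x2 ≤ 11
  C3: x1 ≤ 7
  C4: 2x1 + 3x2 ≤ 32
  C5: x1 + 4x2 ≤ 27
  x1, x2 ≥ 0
min z = -5x1 - 6x2

s.t.
  x1 + x2 + s1 = 12
  x2 + s2 = 11
  x1 + s3 = 7
  2x1 + 3x2 + s4 = 32
  x1 + 4x2 + s5 = 27
  x1, x2, s1, s2, s3, s4, s5 ≥ 0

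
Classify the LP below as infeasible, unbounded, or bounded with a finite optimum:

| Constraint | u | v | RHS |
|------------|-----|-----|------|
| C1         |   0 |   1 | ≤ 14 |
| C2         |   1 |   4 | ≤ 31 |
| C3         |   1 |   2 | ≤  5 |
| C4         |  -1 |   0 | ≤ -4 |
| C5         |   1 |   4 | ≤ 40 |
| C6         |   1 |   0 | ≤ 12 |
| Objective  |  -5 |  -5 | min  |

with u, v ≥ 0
The point (5, 0) satisfies every constraint, so the LP is feasible; the constraints give u ≤ 12 and v ≤ 14, which with u, v ≥ 0 keep the feasible region inside a bounded box. A feasible, bounded LP attains a finite optimum at a vertex.

Bounded optimum: z* = -25 at (5, 0).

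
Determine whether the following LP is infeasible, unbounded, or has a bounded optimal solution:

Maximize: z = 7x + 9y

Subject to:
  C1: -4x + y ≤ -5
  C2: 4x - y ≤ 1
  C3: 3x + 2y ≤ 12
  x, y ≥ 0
C2 requires 4x - y ≤ 1, while C1 (-4x + y ≤ -5) is equivalent to 4x - y ≥ 5. Together they would need 5 ≤ 4x - y ≤ 1, which is impossible since 5 > 1. No point satisfies all constraints.

The feasible region is empty; the LP is infeasible.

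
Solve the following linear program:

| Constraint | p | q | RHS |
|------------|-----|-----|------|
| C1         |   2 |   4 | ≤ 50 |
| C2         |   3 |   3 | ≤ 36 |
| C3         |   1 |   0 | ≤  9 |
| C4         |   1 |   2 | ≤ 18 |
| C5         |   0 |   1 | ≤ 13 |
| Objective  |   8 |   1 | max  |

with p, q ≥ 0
p = 9, q = 3, z = 75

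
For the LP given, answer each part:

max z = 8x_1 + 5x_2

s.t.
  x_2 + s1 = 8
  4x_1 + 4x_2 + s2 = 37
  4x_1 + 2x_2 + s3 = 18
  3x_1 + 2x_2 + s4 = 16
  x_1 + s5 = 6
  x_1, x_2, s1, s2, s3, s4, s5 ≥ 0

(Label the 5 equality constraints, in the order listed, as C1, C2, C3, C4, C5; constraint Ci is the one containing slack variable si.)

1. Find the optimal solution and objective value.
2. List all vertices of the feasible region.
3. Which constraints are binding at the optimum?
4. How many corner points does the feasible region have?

1. x_1 = 2, x_2 = 5, z = 41
2. (0, 0), (4.5, 0), (2, 5), (0, 8)
3. C3, C4
4. 4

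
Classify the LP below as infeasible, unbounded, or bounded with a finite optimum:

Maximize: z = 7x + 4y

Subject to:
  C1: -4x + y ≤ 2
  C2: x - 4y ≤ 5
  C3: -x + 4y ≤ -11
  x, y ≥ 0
C2 requires x - 4y ≤ 5, while C3 (-x + 4y ≤ -11) is equivalent to x - 4y ≥ 11. Together they would need 11 ≤ x - 4y ≤ 5, which is impossible since 11 > 5. No point satisfies all constraints.

The feasible region is empty; the LP is infeasible.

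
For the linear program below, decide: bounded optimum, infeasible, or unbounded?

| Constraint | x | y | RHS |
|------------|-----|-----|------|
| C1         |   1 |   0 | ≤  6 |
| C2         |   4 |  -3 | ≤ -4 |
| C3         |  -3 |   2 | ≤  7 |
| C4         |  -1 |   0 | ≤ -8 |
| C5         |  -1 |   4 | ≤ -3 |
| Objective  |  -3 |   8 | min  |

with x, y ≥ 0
C1 requires x ≤ 6, while C4 (-x ≤ -8) is equivalent to x ≥ 8. Together they would need 8 ≤ x ≤ 6, which is impossible since 8 > 6. No point satisfies all constraints.

Infeasible: no point satisfies all constraints simultaneously.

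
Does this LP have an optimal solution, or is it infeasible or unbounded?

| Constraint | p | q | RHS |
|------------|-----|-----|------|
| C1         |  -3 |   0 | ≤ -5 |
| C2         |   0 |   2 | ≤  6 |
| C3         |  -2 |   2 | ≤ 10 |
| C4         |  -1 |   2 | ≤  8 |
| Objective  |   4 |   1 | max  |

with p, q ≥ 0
Feasible point: (2, 0) satisfies every constraint, so the LP is feasible.
Direction d = (1, 0): for each constraint row a, a·d ≤ 0 —
  (-3)(1) + (0)(0) = -3 ≤ 0
  (0)(1) + (2)(0) = 0 ≤ 0
  (-2)(1) + (2)(0) = -2 ≤ 0
  (-1)(1) + (2)(0) = -1 ≤ 0
and d ≥ 0, so (2, 0) + t·d stays feasible for every t ≥ 0. Along this ray z = 4p + q changes by 4 per unit t, so z → +∞.

The LP is unbounded; z can be made arbitrarily large.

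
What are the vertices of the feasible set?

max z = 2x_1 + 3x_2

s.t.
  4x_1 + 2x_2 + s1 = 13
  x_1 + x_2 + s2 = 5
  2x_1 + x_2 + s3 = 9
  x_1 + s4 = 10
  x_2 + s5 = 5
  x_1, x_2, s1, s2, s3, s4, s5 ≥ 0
Each vertex is the intersection of two constraint boundaries that also satisfies all remaining constraints:
  x_1 = 0 and x_2 = 0 → (0, 0)
  4x_1 + 2x_2 = 13 and x_2 = 0 → (3.25, 0)
  4x_1 + 2x_2 = 13 and x_1 + x_2 = 5 → (1.5, 3.5)
  x_1 + x_2 = 5 and x_2 = 5 → (0, 5)

Vertices: (0, 0), (3.25, 0), (1.5, 3.5), (0, 5)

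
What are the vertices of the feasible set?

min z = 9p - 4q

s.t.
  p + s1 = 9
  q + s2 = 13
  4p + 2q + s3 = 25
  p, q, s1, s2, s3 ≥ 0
Each vertex is the intersection of two constraint boundaries that also satisfies all remaining constraints:
  p = 0 and q = 0 → (0, 0)
  4p + 2q = 25 and q = 0 → (6.25, 0)
  4p + 2q = 25 and p = 0 → (0, 12.5)

Vertices: (0, 0), (6.25, 0), (0, 12.5)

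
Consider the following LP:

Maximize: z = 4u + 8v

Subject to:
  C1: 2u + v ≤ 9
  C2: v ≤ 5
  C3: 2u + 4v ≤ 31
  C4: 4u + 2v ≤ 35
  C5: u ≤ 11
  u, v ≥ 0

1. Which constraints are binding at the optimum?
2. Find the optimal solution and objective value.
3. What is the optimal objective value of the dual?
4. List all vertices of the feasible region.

1. C1, C2
2. u = 2, v = 5, z = 48
3. 48 (by strong duality, equal to the primal optimum)
4. (0, 0), (4.5, 0), (2, 5), (0, 5)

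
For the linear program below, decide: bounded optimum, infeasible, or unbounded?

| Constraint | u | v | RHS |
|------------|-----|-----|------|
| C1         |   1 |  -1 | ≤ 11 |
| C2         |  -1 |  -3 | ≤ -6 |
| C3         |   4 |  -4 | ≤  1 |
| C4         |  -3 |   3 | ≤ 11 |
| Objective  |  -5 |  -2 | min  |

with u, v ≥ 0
Feasible point: (0, 2) satisfies every constraint, so the LP is feasible.
Direction d = (1, 1): for each constraint row a, a·d ≤ 0 —
  (1)(1) + (-1)(1) = 0 ≤ 0
  (-1)(1) + (-3)(1) = -4 ≤ 0
  (4)(1) + (-4)(1) = 0 ≤ 0
  (-3)(1) + (3)(1) = 0 ≤ 0
and d ≥ 0, so (0, 2) + t·d stays feasible for every t ≥ 0. Along this ray z = -5u - 2v changes by -7 per unit t, so z → −∞.

Unbounded — the objective can decrease without bound over the feasible region.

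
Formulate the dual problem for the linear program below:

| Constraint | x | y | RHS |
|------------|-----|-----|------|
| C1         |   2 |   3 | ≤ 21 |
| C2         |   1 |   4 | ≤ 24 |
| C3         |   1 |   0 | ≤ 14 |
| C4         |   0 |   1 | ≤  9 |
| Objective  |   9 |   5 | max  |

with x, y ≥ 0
Minimize: z = 21y1 + 24y2 + 14y3 + 9y4

Subject to:
  C1: -2y1 - y2 - y3 ≤ -9
  C2: -3y1 - 4y2 - y4 ≤ -5
  y1, y2, y3, y4 ≥ 0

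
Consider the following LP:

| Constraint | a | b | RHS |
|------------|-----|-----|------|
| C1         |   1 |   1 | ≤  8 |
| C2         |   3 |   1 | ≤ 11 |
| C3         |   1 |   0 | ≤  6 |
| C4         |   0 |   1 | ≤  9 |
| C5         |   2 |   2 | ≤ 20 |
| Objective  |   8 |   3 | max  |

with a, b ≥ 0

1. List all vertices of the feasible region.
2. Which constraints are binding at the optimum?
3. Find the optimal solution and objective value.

1. (0, 0), (3.667, 0), (1.5, 6.5), (0, 8)
2. C1, C2
3. a = 1.5, b = 6.5, z = 31.5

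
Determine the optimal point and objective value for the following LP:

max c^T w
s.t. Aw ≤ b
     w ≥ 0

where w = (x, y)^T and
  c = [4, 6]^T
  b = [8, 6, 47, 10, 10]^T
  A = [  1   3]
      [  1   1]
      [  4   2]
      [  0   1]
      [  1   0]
x = 5, y = 1, z = 26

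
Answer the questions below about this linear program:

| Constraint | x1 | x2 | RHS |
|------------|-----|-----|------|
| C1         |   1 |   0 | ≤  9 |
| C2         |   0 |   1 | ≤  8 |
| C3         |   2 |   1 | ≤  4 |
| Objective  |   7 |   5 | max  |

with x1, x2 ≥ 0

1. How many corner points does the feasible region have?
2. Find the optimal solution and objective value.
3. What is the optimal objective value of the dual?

1. 3
2. x1 = 0, x2 = 4, z = 20
3. 20 (by strong duality, equal to the primal optimum)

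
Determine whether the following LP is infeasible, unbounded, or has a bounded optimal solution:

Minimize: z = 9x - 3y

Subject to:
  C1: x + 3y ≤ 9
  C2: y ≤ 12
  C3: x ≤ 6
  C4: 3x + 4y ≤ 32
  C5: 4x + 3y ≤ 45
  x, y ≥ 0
The point (0, 3) satisfies every constraint, so the LP is feasible; the constraints give x ≤ 6 and y ≤ 12, which with x, y ≥ 0 keep the feasible region inside a bounded box. A feasible, bounded LP attains a finite optimum at a vertex.

Evaluating z = 9x - 3y at each vertex:
  (0, 0): z = 0
  (6, 0): z = 54
  (6, 1): z = 51
  (0, 3): z = -9

The LP has an optimal solution: (0, 3) with z = -9.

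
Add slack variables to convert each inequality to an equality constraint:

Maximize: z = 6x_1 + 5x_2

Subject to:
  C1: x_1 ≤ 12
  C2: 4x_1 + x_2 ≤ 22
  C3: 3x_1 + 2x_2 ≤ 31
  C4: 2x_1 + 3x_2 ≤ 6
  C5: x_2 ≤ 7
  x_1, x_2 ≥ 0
max z = 6x_1 + 5x_2

s.t.
  x_1 + s1 = 12
  4x_1 + x_2 + s2 = 22
  3x_1 + 2x_2 + s3 = 31
  2x_1 + 3x_2 + s4 = 6
  x_2 + s5 = 7
  x_1, x_2, s1, s2, s3, s4, s5 ≥ 0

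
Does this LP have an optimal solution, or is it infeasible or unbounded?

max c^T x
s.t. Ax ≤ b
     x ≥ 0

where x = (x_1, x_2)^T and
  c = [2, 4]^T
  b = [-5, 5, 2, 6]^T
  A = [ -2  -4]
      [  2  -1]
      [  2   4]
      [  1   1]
One constraint requires 2x_1 + 4x_2 ≤ 2, while the constraint -2x_1 - 4x_2 ≤ -5 is equivalent to 2x_1 + 4x_2 ≥ 5. Together they would need 5 ≤ 2x_1 + 4x_2 ≤ 2, which is impossible since 5 > 2. No point satisfies all constraints.

Infeasible — the constraint set is empty.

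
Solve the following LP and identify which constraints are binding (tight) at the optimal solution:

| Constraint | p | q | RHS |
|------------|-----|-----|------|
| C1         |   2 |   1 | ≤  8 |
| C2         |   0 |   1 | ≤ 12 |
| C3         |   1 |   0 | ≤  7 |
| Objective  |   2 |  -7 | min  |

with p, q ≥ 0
Optimal: p = 0, q = 8
Slack at optimum:
  C1: slack = 0 (binding)
  C2: slack = 4
  C3: slack = 7
  p ≥ 0: p = 0 (binding)
  q ≥ 0: q = 8
Binding constraints: C1, p ≥ 0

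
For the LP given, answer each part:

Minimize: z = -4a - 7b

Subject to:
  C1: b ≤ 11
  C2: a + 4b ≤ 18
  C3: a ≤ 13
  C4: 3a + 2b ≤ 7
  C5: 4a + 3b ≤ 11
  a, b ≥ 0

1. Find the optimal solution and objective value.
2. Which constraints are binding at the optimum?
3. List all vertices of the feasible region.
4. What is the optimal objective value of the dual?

1. a = 0, b = 3.5, z = -24.5
2. C4, a ≥ 0
3. (0, 0), (2.333, 0), (0, 3.5)
4. -24.5 (by strong duality, equal to the primal optimum)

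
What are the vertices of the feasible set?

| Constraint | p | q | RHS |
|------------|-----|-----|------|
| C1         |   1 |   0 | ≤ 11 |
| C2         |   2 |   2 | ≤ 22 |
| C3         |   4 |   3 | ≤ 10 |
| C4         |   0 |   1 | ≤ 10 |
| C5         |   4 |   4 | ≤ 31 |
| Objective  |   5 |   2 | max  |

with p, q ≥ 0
Each vertex is the intersection of two constraint boundaries that also satisfies all remaining constraints:
  p = 0 and q = 0 → (0, 0)
  4p + 3q = 10 and q = 0 → (2.5, 0)
  4p + 3q = 10 and p = 0 → (0, 3.333)

Vertices: (0, 0), (2.5, 0), (0, 3.333)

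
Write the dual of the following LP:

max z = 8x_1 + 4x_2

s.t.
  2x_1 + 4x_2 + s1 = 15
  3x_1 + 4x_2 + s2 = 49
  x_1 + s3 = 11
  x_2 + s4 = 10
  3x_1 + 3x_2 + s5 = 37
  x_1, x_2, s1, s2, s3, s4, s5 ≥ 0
Minimize: z = 15y1 + 49y2 + 11y3 + 10y4 + 37y5

Subject to:
  C1: -2y1 - 3y2 - y3 - 3y5 ≤ -8
  C2: -4y1 - 4y2 - y4 - 3y5 ≤ -4
  y1, y2, y3, y4, y5 ≥ 0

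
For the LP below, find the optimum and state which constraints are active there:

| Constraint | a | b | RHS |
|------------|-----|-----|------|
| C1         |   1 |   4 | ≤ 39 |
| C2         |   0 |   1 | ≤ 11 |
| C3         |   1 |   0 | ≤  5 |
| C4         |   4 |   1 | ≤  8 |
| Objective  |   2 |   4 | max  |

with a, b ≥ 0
Optimal: a = 0, b = 8
Slack at optimum:
  C1: slack = 7
  C2: slack = 3
  C3: slack = 5
  C4: slack = 0 (binding)
  a ≥ 0: a = 0 (binding)
  b ≥ 0: b = 8
Binding constraints: C4, a ≥ 0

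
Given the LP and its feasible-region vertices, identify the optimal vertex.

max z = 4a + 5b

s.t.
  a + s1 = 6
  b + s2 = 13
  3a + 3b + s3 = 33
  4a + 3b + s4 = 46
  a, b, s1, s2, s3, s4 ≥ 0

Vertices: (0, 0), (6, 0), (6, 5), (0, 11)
(0, 11) with z = 55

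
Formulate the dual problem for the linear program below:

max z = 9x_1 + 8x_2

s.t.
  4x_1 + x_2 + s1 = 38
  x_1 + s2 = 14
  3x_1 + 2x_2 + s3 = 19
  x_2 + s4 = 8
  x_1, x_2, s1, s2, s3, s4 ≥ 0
Minimize: z = 38y1 + 14y2 + 19y3 + 8y4

Subject to:
  C1: -4y1 - y2 - 3y3 ≤ -9
  C2: -y1 - 2y3 - y4 ≤ -8
  y1, y2, y3, y4 ≥ 0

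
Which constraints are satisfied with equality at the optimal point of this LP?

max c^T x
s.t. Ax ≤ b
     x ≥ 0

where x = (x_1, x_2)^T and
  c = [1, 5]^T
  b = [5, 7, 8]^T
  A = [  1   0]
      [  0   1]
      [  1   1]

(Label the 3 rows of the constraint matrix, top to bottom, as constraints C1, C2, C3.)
Optimal: x_1 = 1, x_2 = 7
Slack at optimum:
  C1: slack = 4
  C2: slack = 0 (binding)
  C3: slack = 0 (binding)
  x_1 ≥ 0: x_1 = 1
  x_2 ≥ 0: x_2 = 7
Binding constraints: C2, C3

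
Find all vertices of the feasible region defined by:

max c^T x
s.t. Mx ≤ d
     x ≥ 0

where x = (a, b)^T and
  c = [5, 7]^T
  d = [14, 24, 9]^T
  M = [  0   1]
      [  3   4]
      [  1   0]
Each vertex is the intersection of two constraint boundaries that also satisfies all remaining constraints:
  a = 0 and b = 0 → (0, 0)
  3a + 4b = 24 and b = 0 → (8, 0)
  3a + 4b = 24 and a = 0 → (0, 6)

Vertices: (0, 0), (8, 0), (0, 6)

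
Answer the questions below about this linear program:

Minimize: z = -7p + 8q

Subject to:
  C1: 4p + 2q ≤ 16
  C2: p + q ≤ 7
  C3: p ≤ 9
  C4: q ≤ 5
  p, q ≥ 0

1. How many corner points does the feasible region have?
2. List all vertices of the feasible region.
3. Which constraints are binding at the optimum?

1. 4
2. (0, 0), (4, 0), (1.5, 5), (0, 5)
3. C1, q ≥ 0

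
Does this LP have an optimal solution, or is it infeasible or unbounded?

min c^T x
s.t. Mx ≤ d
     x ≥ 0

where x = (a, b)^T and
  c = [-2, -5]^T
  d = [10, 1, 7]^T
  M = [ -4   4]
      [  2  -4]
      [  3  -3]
Feasible point: (0, 0) satisfies every constraint, so the LP is feasible.
Direction d = (1, 1): for each constraint row a, a·d ≤ 0 —
  (-4)(1) + (4)(1) = 0 ≤ 0
  (2)(1) + (-4)(1) = -2 ≤ 0
  (3)(1) + (-3)(1) = 0 ≤ 0
and d ≥ 0, so (0, 0) + t·d stays feasible for every t ≥ 0. Along this ray z = -2a - 5b changes by -7 per unit t, so z → −∞.

Unbounded — the objective can decrease without bound over the feasible region.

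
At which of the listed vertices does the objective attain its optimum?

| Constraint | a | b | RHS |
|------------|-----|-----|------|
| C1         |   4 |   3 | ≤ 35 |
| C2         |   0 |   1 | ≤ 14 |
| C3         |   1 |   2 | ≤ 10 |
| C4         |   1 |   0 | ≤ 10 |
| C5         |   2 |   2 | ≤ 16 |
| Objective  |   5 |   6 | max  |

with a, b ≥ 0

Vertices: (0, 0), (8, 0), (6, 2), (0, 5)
Evaluating z = 5a + 6b at each vertex:
  (0, 0): z = 0
  (8, 0): z = 40
  (6, 2): z = 42
  (0, 5): z = 30

The largest value is z = 42, attained at (6, 2).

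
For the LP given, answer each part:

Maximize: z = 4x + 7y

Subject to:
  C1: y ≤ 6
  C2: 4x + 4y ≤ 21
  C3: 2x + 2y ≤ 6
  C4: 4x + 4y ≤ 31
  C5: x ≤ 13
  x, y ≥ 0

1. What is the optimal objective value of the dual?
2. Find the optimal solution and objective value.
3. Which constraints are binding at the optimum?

1. 21 (by strong duality, equal to the primal optimum)
2. x = 0, y = 3, z = 21
3. C3, x ≥ 0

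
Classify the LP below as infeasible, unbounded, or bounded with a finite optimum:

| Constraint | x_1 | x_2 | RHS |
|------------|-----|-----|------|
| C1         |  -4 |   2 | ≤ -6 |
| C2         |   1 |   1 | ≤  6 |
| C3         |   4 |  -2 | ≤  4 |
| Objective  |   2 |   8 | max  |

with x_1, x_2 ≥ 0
C3 requires 4x_1 - 2x_2 ≤ 4, while C1 (-4x_1 + 2x_2 ≤ -6) is equivalent to 4x_1 - 2x_2 ≥ 6. Together they would need 6 ≤ 4x_1 - 2x_2 ≤ 4, which is impossible since 6 > 4. No point satisfies all constraints.

Infeasible — the constraint set is empty.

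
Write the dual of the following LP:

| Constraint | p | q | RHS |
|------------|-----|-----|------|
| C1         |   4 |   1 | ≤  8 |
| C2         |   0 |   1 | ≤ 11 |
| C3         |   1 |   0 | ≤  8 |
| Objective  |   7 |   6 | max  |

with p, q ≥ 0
Minimize: z = 8y1 + 11y2 + 8y3

Subject to:
  C1: -4y1 - y3 ≤ -7
  C2: -y1 - y2 ≤ -6
  y1, y2, y3 ≥ 0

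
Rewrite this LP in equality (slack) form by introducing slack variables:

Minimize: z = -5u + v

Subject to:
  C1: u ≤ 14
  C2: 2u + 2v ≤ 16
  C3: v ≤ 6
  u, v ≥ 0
min z = -5u + v

s.t.
  u + s1 = 14
  2u + 2v + s2 = 16
  v + s3 = 6
  u, v, s1, s2, s3 ≥ 0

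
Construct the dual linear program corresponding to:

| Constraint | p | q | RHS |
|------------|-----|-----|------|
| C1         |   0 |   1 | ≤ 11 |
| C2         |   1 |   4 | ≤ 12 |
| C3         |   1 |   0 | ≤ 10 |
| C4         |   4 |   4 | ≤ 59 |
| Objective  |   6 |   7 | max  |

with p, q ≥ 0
Minimize: z = 11y1 + 12y2 + 10y3 + 59y4

Subject to:
  C1: -y2 - y3 - 4y4 ≤ -6
  C2: -y1 - 4y2 - 4y4 ≤ -7
  y1, y2, y3, y4 ≥ 0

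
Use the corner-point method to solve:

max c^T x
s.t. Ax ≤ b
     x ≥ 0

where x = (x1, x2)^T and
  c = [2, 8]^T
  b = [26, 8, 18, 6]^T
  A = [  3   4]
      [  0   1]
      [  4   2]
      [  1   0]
Each vertex is the intersection of two constraint boundaries that also satisfies all remaining constraints:
  x1 = 0 and x2 = 0 → (0, 0)
  4x1 + 2x2 = 18 and x2 = 0 → (4.5, 0)
  3x1 + 4x2 = 26 and 4x1 + 2x2 = 18 → (2, 5)
  3x1 + 4x2 = 26 and x1 = 0 → (0, 6.5)

Evaluating z = 2x1 + 8x2 at each vertex:
  (0, 0): z = 0
  (4.5, 0): z = 9
  (2, 5): z = 44
  (0, 6.5): z = 52

The maximum is at (0, 6.5) with z = 52.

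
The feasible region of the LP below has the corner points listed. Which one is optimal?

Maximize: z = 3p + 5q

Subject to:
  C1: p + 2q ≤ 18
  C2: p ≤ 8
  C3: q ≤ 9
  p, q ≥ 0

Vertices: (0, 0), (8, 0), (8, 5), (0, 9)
Evaluating z = 3p + 5q at each vertex:
  (0, 0): z = 0
  (8, 0): z = 24
  (8, 5): z = 49
  (0, 9): z = 45

The largest value is z = 49, attained at (8, 5).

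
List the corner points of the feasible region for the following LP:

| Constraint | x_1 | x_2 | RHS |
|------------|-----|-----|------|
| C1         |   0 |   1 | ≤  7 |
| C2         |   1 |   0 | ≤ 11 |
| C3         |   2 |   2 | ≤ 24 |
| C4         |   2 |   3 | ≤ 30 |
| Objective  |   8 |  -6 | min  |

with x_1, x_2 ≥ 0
Each vertex is the intersection of two constraint boundaries that also satisfies all remaining constraints:
  x_1 = 0 and x_2 = 0 → (0, 0)
  x_1 = 11 and x_2 = 0 → (11, 0)
  x_1 = 11 and 2x_1 + 2x_2 = 24 → (11, 1)
  2x_1 + 2x_2 = 24 and 2x_1 + 3x_2 = 30 → (6, 6)
  x_2 = 7 and 2x_1 + 3x_2 = 30 → (4.5, 7)
  x_2 = 7 and x_1 = 0 → (0, 7)

Vertices: (0, 0), (11, 0), (11, 1), (6, 6), (4.5, 7), (0, 7)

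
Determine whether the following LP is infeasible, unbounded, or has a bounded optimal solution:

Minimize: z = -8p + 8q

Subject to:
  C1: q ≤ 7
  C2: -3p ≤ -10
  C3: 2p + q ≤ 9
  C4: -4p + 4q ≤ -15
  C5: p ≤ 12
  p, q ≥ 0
The point (4.5, 0) satisfies every constraint, so the LP is feasible; the constraints give p ≤ 12 and q ≤ 7, which with p, q ≥ 0 keep the feasible region inside a bounded box. A feasible, bounded LP attains a finite optimum at a vertex.

Evaluating z = -8p + 8q at each vertex:
  (3.75, 0): z = -30
  (4.5, 0): z = -36
  (4.25, 0.5): z = -30

The LP has an optimal solution: (4.5, 0) with z = -36.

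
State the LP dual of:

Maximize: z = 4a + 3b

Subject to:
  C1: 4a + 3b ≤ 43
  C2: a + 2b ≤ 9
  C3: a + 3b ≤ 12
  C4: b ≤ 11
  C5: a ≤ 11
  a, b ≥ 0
Minimize: z = 43y1 + 9y2 + 12y3 + 11y4 + 11y5

Subject to:
  C1: -4y1 - y2 - y3 - y5 ≤ -4
  C2: -3y1 - 2y2 - 3y3 - y4 ≤ -3
  y1, y2, y3, y4, y5 ≥ 0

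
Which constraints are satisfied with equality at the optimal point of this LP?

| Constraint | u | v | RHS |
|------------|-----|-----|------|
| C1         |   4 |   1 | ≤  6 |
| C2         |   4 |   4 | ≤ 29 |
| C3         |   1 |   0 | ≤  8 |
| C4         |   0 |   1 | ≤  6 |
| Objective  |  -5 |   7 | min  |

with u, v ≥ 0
Optimal: u = 1.5, v = 0
Binding: C1, v ≥ 0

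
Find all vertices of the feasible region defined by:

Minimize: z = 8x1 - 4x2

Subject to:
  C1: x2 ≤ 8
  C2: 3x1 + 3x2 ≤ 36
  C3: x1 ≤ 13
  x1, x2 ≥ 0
Each vertex is the intersection of two constraint boundaries that also satisfies all remaining constraints:
  x1 = 0 and x2 = 0 → (0, 0)
  3x1 + 3x2 = 36 and x2 = 0 → (12, 0)
  x2 = 8 and 3x1 + 3x2 = 36 → (4, 8)
  x2 = 8 and x1 = 0 → (0, 8)

Vertices: (0, 0), (12, 0), (4, 8), (0, 8)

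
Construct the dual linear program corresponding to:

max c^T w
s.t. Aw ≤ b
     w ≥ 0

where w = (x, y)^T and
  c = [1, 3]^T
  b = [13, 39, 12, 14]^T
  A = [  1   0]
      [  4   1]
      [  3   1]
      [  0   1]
Minimize: z = 13y1 + 39y2 + 12y3 + 14y4

Subject to:
  C1: -y1 - 4y2 - 3y3 ≤ -1
  C2: -y2 - y3 - y4 ≤ -3
  y1, y2, y3, y4 ≥ 0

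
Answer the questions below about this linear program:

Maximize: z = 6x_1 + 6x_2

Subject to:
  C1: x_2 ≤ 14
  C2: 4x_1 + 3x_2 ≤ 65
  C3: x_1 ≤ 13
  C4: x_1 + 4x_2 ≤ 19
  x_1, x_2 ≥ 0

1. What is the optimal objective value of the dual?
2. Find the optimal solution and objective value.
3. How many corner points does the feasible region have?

1. 87 (by strong duality, equal to the primal optimum)
2. x_1 = 13, x_2 = 1.5, z = 87
3. 4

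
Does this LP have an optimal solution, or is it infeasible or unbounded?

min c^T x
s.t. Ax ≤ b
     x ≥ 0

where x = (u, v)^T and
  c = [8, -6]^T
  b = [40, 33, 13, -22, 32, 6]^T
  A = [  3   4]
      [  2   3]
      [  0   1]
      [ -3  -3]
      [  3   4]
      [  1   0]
The point (0, 8) satisfies every constraint, so the LP is feasible; the constraints give u ≤ 6 and v ≤ 13, which with u, v ≥ 0 keep the feasible region inside a bounded box. A feasible, bounded LP attains a finite optimum at a vertex.

Evaluating z = 8u - 6v at each vertex:
  (6, 1.333): z = 40
  (6, 3.5): z = 27
  (0, 8): z = -48
  (0, 7.333): z = -44

The LP has an optimal solution: (0, 8) with z = -48.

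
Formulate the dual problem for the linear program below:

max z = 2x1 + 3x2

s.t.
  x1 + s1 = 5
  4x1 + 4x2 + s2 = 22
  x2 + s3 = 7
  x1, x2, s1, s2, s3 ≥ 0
Minimize: z = 5y1 + 22y2 + 7y3

Subject to:
  C1: -y1 - 4y2 ≤ -2
  C2: -4y2 - y3 ≤ -3
  y1, y2, y3 ≥ 0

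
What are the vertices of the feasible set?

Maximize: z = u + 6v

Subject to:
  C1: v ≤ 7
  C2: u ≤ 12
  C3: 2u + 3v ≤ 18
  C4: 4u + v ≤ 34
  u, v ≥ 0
Each vertex is the intersection of two constraint boundaries that also satisfies all remaining constraints:
  u = 0 and v = 0 → (0, 0)
  4u + v = 34 and v = 0 → (8.5, 0)
  2u + 3v = 18 and 4u + v = 34 → (8.4, 0.4)
  2u + 3v = 18 and u = 0 → (0, 6)

Vertices: (0, 0), (8.5, 0), (8.4, 0.4), (0, 6)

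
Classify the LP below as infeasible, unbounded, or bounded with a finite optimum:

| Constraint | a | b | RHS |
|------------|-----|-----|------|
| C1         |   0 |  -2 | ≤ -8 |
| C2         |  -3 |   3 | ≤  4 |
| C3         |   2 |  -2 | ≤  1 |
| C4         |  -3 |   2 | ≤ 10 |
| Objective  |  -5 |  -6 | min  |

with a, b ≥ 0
Feasible point: (3, 4) satisfies every constraint, so the LP is feasible.
Direction d = (1, 1): for each constraint row a, a·d ≤ 0 —
  (0)(1) + (-2)(1) = -2 ≤ 0
  (-3)(1) + (3)(1) = 0 ≤ 0
  (2)(1) + (-2)(1) = 0 ≤ 0
  (-3)(1) + (2)(1) = -1 ≤ 0
and d ≥ 0, so (3, 4) + t·d stays feasible for every t ≥ 0. Along this ray z = -5a - 6b changes by -11 per unit t, so z → −∞.

Unbounded — the objective can decrease without bound over the feasible region.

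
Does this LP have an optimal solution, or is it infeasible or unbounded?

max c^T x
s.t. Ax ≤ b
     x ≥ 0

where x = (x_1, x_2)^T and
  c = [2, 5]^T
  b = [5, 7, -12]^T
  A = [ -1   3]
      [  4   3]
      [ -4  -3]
One constraint requires 4x_1 + 3x_2 ≤ 7, while the constraint -4x_1 - 3x_2 ≤ -12 is equivalent to 4x_1 + 3x_2 ≥ 12. Together they would need 12 ≤ 4x_1 + 3x_2 ≤ 7, which is impossible since 12 > 7. No point satisfies all constraints.

Infeasible: no point satisfies all constraints simultaneously.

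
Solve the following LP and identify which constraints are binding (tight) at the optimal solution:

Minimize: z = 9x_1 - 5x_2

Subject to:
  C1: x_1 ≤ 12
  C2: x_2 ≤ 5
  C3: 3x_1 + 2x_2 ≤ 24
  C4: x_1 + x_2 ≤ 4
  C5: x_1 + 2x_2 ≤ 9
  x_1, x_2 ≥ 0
Optimal: x_1 = 0, x_2 = 4
Slack at optimum:
  C1: slack = 12
  C2: slack = 1
  C3: slack = 16
  C4: slack = 0 (binding)
  C5: slack = 1
  x_1 ≥ 0: x_1 = 0 (binding)
  x_2 ≥ 0: x_2 = 4
Binding constraints: C4, x_1 ≥ 0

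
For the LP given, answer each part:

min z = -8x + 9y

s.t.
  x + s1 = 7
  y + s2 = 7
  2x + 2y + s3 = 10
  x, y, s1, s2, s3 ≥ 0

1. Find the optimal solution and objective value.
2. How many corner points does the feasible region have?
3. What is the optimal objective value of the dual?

1. x = 5, y = 0, z = -40
2. 3
3. -40 (by strong duality, equal to the primal optimum)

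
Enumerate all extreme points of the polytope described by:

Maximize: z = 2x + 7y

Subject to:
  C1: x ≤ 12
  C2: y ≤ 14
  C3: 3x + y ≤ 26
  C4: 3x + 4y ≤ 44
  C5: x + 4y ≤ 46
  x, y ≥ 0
Each vertex is the intersection of two constraint boundaries that also satisfies all remaining constraints:
  x = 0 and y = 0 → (0, 0)
  3x + y = 26 and y = 0 → (8.667, 0)
  3x + y = 26 and 3x + 4y = 44 → (6.667, 6)
  3x + 4y = 44 and x = 0 → (0, 11)

Vertices: (0, 0), (8.667, 0), (6.667, 6), (0, 11)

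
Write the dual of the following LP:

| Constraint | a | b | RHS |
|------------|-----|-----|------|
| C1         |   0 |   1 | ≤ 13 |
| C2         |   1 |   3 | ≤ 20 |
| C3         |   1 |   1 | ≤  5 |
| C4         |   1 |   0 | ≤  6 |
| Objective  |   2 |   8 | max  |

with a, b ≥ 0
Minimize: z = 13y1 + 20y2 + 5y3 + 6y4

Subject to:
  C1: -y2 - y3 - y4 ≤ -2
  C2: -y1 - 3y2 - y3 ≤ -8
  y1, y2, y3, y4 ≥ 0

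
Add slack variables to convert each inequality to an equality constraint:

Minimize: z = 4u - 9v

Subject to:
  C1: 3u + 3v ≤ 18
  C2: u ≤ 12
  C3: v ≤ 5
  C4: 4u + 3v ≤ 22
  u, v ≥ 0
min z = 4u - 9v

s.t.
  3u + 3v + s1 = 18
  u + s2 = 12
  v + s3 = 5
  4u + 3v + s4 = 22
  u, v, s1, s2, s3, s4 ≥ 0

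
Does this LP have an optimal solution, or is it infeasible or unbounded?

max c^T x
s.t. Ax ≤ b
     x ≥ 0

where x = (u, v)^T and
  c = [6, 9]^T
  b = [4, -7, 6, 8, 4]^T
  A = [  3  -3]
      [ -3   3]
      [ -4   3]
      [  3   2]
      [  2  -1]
One constraint requires 3u - 3v ≤ 4, while the constraint -3u + 3v ≤ -7 is equivalent to 3u - 3v ≥ 7. Together they would need 7 ≤ 3u - 3v ≤ 4, which is impossible since 7 > 4. No point satisfies all constraints.

Infeasible: no point satisfies all constraints simultaneously.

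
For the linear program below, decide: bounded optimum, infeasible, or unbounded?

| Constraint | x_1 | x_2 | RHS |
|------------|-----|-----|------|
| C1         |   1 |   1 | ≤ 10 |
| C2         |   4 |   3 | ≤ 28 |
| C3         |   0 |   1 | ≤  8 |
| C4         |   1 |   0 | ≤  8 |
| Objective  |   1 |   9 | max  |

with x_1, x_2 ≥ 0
The point (1, 8) satisfies every constraint, so the LP is feasible; the constraints give x_1 ≤ 8 and x_2 ≤ 8, which with x_1, x_2 ≥ 0 keep the feasible region inside a bounded box. A feasible, bounded LP attains a finite optimum at a vertex.

Bounded optimum: z* = 73 at (1, 8).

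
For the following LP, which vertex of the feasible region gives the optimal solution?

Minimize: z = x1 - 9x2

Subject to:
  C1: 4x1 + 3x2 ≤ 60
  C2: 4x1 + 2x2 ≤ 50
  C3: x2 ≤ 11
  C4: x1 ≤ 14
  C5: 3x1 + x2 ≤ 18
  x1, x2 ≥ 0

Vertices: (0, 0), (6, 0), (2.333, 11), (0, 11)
(0, 11) with z = -99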